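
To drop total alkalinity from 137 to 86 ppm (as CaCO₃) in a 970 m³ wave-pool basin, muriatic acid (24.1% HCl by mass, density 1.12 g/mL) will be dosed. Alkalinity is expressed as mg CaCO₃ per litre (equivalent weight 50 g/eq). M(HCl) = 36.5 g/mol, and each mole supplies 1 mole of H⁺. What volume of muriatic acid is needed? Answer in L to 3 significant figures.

Volume: 970 m³ = 970,000 L.
Alkalinity to neutralize: (137 − 86) = 51 mg/L as CaCO₃ × 970,000 L = 49,470 g as CaCO₃.
Equivalents of H⁺ required: 49,470 ÷ 50 g/eq = 989.4 eq = 989.4 mol HCl.
Mass of HCl: 989.4 × 36.5 = 36,110 g.
Mass of 24.1% solution: 36,110 / 0.241 = 149,800 g.
Volume: 149,800 g ÷ 1.12 g/mL = 133,800 mL.

134 L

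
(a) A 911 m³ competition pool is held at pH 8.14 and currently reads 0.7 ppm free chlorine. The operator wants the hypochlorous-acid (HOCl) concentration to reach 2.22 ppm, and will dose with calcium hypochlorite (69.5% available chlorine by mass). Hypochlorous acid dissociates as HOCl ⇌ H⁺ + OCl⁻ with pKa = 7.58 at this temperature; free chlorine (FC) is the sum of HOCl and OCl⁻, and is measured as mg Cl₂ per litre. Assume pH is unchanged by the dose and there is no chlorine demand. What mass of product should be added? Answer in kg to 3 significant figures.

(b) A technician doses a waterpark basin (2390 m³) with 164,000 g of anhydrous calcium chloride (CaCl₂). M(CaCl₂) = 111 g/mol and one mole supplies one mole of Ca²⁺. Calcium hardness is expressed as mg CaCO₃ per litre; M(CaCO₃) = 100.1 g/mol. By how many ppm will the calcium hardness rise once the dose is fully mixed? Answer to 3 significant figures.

(a) 12.6 kg; (b) 61.9 ppm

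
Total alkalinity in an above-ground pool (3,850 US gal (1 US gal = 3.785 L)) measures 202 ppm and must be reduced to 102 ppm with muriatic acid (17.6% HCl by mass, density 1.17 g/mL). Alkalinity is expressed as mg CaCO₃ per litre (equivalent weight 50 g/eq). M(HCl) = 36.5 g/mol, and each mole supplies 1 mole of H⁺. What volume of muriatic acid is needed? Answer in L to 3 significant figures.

5.17 L

Volume: 3,850 US gal × 3.785 L/gal = 14,572 L.
Alkalinity to neutralize: (202 − 102) = 100 mg/L as CaCO₃ × 14,572 L = 1457 g as CaCO₃.
Equivalents of H⁺ required: 1457 ÷ 50 g/eq = 29.14 eq = 29.14 mol HCl.
Mass of HCl: 29.14 × 36.5 = 1064 g.
Mass of 17.6% solution: 1064 / 0.176 = 6044 g.
Volume: 6044 g ÷ 1.17 g/mL = 5166 mL.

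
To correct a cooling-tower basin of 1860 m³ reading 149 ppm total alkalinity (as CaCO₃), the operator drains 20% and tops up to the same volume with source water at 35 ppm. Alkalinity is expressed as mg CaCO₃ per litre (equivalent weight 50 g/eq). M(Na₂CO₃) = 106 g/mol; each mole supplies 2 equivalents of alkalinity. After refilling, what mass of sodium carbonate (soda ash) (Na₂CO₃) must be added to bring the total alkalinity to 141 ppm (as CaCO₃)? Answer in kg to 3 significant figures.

Volume: 1860 m³ = 1,860,000 L.
After draining 20% and refilling: 149 × 0.80 + 35 × 0.20 = 126.2 ppm.
Deficit to target: 141 − 126.2 = 14.8 mg/L.
As CaCO₃: 14.8 mg/L × 1,860,000 L = 27,530 g; ÷ 50 g/eq ÷ 2 = 275.3 mol Na₂CO₃.
Mass: 275.3 × 106 = 29,180 g.

29.2 kg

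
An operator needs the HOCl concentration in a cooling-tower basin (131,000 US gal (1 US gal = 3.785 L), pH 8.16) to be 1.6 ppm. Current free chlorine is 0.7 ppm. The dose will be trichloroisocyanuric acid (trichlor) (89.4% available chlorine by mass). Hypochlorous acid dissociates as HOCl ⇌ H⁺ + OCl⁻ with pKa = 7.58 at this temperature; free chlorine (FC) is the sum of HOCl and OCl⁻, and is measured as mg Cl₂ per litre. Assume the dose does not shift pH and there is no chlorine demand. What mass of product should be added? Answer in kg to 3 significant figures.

Volume: 131,000 US gal × 3.785 L/gal = 495,835 L.
[OCl⁻]/[HOCl] = 10^(pH − pKa) = 10^(8.16 − 7.58) = 3.802; fraction as HOCl = 1/(1 + 3.802) = 0.2083.
Free chlorine required for 1.6 ppm HOCl: 1.6 / 0.2083 = 7.683 ppm.
FC to add: 7.683 − 0.7 = 6.983 mg/L as Cl₂.
Cl₂ equivalent: 6.983 mg/L × 495,835 L = 3462 g.
Product at 89.4% available Cl: 3462 / 0.894 = 3873 g.

3.87 kg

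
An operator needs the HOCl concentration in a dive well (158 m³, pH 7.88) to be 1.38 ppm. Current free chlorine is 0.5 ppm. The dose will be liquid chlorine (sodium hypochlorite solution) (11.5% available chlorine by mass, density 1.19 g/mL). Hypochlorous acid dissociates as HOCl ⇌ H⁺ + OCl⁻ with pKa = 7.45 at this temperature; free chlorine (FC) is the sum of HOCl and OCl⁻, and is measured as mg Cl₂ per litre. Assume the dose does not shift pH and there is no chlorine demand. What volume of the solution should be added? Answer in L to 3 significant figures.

Volume: 158 m³ = 158,000 L.
[OCl⁻]/[HOCl] = 10^(pH − pKa) = 10^(7.88 − 7.45) = 2.692; fraction as HOCl = 1/(1 + 2.692) = 0.2709.
Free chlorine required for 1.38 ppm HOCl: 1.38 / 0.2709 = 5.094 ppm.
FC to add: 5.094 − 0.5 = 4.594 mg/L as Cl₂.
Cl₂ equivalent: 4.594 mg/L × 158,000 L = 725.9 g.
Product at 11.5% available Cl: 725.9 / 0.115 = 6312 g.
Volume: 6312 g ÷ 1.19 g/mL = 5304 mL.

5.30 L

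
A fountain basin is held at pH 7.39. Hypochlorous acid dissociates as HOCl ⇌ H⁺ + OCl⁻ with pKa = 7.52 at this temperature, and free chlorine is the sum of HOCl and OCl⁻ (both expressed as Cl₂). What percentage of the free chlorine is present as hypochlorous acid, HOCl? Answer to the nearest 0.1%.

[OCl⁻]/[HOCl] = 10^(pH − pKa) = 10^(7.39 − 7.52) = 10^-0.13 = 0.7413.
Fraction as HOCl = 1 / (1 + 0.7413) = 0.5743.

57.4%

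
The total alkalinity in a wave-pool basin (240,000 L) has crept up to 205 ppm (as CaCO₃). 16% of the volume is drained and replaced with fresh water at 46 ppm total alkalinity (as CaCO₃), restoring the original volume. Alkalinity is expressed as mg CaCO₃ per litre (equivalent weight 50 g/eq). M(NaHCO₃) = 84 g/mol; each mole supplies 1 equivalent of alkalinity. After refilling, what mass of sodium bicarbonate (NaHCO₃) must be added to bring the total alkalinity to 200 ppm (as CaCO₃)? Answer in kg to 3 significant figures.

8.24 kg

After draining 16% and refilling: 205 × 0.84 + 46 × 0.16 = 179.56 ppm.
Deficit to target: 200 − 179.56 = 20.44 mg/L.
As CaCO₃: 20.44 mg/L × 240,000 L = 4906 g; ÷ 50 g/eq ÷ 1 = 98.11 mol NaHCO₃.
Mass: 98.11 × 84 = 8241 g.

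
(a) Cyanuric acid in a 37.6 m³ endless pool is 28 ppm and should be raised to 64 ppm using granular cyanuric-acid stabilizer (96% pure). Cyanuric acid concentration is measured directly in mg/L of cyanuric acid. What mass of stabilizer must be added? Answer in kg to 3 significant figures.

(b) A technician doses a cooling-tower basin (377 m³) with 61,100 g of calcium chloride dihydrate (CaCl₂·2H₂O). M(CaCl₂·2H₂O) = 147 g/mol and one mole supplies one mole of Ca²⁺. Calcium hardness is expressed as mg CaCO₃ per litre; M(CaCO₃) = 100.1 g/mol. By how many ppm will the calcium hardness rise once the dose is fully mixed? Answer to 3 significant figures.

(a) 1.41 kg; (b) 110 ppm

(a) Volume: 37.6 m³ = 37,600 L.
(a) CYA to add: (64 − 28) = 36 mg/L × 37,600 L = 1354 g cyanuric acid.
(a) At 96% purity: 1354 / 0.96 = 1410 g product.

(b) Volume: 377 m³ = 377,000 L.
(b) Moles of Ca²⁺: 61,100 g ÷ 147 g/mol = 415.6 mol.
(b) As CaCO₃: 415.6 mol × 100.1 g/mol = 41,610 g.
(b) Rise: 41,610 g / 377,000 L × 1000 = 110.4 mg/L.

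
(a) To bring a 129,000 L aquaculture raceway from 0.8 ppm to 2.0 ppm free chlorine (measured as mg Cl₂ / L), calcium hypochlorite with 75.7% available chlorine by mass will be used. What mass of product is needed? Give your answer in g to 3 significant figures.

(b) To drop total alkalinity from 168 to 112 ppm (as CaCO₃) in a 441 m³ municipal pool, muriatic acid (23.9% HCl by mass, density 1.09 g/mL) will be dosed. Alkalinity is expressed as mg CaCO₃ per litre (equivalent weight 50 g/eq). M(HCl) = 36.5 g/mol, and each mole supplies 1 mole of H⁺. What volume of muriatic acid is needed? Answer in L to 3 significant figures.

(a) 204 g; (b) 69.2 L

(a) Chlorine deficit: 2.0 − 0.8 = 1.2 ppm = 1.2 mg/L as Cl₂.
(a) Cl₂ equivalent needed: 1.2 mg/L × 129,000 L = 154,800 mg = 154.8 g.
(a) Product at 75.7% available chlorine: 154.8 / 0.757 = 204.5 g.

(b) Volume: 441 m³ = 441,000 L.
(b) Alkalinity to neutralize: (168 − 112) = 56 mg/L as CaCO₃ × 441,000 L = 24,700 g as CaCO₃.
(b) Equivalents of H⁺ required: 24,700 ÷ 50 g/eq = 493.9 eq = 493.9 mol HCl.
(b) Mass of HCl: 493.9 × 36.5 = 18,030 g.
(b) Mass of 23.9% solution: 18,030 / 0.239 = 75,430 g.
(b) Volume: 75,430 g ÷ 1.09 g/mL = 69,200 mL.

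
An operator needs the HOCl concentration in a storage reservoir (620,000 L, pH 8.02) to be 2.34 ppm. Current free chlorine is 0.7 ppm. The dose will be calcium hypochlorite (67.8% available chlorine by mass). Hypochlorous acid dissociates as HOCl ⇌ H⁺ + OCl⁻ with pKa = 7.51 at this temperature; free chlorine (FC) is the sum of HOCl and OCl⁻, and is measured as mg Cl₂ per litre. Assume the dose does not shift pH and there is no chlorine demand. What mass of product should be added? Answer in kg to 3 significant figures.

8.42 kg

[OCl⁻]/[HOCl] = 10^(pH − pKa) = 10^(8.02 − 7.51) = 3.236; fraction as HOCl = 1/(1 + 3.236) = 0.2361.
Free chlorine required for 2.34 ppm HOCl: 2.34 / 0.2361 = 9.912 ppm.
FC to add: 9.912 − 0.7 = 9.212 mg/L as Cl₂.
Cl₂ equivalent: 9.212 mg/L × 620,000 L = 5711 g.
Product at 67.8% available Cl: 5711 / 0.678 = 8424 g.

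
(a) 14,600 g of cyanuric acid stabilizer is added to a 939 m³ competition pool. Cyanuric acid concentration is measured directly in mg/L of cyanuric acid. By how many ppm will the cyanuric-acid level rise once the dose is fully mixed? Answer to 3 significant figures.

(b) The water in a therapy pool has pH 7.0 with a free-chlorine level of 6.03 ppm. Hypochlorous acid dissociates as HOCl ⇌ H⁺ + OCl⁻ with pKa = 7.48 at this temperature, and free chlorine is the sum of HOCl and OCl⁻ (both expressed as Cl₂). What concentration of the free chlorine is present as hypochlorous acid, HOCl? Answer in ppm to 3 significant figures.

(a) Volume: 939 m³ = 939,000 L.
(a) Rise: 14,600 g / 939,000 L × 1000 = 15.55 mg/L.

(b) [OCl⁻]/[HOCl] = 10^(pH − pKa) = 10^(7.0 − 7.48) = 10^-0.48 = 0.3311.
(b) Fraction as HOCl = 1 / (1 + 0.3311) = 0.7512.
(b) HOCl = 0.7512 × 6.03 ppm = 4.53 ppm.

(a) 15.5 ppm; (b) 4.53 ppm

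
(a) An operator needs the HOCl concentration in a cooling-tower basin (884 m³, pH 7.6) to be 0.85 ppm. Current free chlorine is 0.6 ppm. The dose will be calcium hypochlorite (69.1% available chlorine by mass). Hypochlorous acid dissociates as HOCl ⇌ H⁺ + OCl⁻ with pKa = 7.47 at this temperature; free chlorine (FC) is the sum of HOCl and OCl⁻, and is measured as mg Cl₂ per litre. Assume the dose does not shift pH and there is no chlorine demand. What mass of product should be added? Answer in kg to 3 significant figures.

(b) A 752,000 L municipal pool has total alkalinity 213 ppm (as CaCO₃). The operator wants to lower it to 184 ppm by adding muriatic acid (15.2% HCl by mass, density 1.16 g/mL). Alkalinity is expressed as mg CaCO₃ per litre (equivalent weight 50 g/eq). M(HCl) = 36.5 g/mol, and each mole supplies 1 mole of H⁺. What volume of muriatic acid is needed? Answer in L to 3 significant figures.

(a) 1.79 kg; (b) 90.3 L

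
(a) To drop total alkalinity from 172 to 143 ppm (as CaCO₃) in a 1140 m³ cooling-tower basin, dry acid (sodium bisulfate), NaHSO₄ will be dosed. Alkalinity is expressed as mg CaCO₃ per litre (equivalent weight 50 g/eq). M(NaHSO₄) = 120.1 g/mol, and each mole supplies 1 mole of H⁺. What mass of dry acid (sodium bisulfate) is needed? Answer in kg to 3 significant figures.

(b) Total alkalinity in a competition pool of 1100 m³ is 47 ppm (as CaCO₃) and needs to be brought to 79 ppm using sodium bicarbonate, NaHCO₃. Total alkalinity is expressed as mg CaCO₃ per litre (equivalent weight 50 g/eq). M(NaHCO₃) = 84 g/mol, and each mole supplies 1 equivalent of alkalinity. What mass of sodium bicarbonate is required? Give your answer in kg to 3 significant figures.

(a) 79.4 kg; (b) 59.1 kg

(a) Volume: 1140 m³ = 1,140,000 L.
(a) Alkalinity to neutralize: (172 − 143) = 29 mg/L as CaCO₃ × 1,140,000 L = 33,060 g as CaCO₃.
(a) Equivalents of H⁺ required: 33,060 ÷ 50 g/eq = 661.2 eq = 661.2 mol NaHSO₄.
(a) Mass of NaHSO₄: 661.2 × 120.1 = 79,410 g.

(b) Volume: 1100 m³ = 1,100,000 L.
(b) Alkalinity to add: (79 − 47) = 32 mg/L as CaCO₃ × 1,100,000 L = 35,200 g as CaCO₃.
(b) Equivalents: 35,200 g ÷ 50 g/eq = 704 eq.
(b) NaHCO₃ supplies 1 eq per mole → 704 mol.
(b) Mass: 704 mol × 84 g/mol = 59,140 g.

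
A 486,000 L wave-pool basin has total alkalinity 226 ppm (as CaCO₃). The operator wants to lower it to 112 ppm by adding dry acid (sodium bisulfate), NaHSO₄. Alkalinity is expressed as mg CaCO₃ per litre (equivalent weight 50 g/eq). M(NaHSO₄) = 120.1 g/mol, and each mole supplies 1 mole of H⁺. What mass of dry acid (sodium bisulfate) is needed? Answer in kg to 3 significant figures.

133 kg

Alkalinity to neutralize: (226 − 112) = 114 mg/L as CaCO₃ × 486,000 L = 55,400 g as CaCO₃.
Equivalents of H⁺ required: 55,400 ÷ 50 g/eq = 1108 eq = 1108 mol NaHSO₄.
Mass of NaHSO₄: 1108 × 120.1 = 133,100 g.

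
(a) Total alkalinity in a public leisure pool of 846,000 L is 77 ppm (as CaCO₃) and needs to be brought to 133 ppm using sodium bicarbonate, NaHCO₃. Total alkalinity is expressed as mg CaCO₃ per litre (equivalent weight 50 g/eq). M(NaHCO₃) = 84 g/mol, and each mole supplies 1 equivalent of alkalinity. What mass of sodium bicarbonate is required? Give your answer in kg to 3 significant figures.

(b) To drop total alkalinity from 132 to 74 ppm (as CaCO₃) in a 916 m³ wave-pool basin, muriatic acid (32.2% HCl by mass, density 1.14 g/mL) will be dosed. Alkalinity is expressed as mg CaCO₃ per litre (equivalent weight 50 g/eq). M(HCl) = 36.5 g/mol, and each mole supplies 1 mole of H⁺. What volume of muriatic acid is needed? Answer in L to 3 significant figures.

(a) 79.6 kg; (b) 106 L

(a) Alkalinity to add: (133 − 77) = 56 mg/L as CaCO₃ × 846,000 L = 47,380 g as CaCO₃.
(a) Equivalents: 47,380 g ÷ 50 g/eq = 947.5 eq.
(a) NaHCO₃ supplies 1 eq per mole → 947.5 mol.
(a) Mass: 947.5 mol × 84 g/mol = 79,590 g.

(b) Volume: 916 m³ = 916,000 L.
(b) Alkalinity to neutralize: (132 − 74) = 58 mg/L as CaCO₃ × 916,000 L = 53,130 g as CaCO₃.
(b) Equivalents of H⁺ required: 53,130 ÷ 50 g/eq = 1063 eq = 1063 mol HCl.
(b) Mass of HCl: 1063 × 36.5 = 38,780 g.
(b) Mass of 32.2% solution: 38,780 / 0.322 = 120,400 g.
(b) Volume: 120,400 g ÷ 1.14 g/mL = 105,700 mL.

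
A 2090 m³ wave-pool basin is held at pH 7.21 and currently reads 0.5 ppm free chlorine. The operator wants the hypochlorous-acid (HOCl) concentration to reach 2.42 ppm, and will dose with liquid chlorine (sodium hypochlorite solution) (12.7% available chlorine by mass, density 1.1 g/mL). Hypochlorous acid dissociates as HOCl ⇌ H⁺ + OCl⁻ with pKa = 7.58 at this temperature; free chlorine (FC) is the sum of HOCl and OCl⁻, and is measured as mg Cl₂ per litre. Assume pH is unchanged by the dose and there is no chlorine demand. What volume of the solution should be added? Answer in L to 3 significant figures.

Volume: 2090 m³ = 2,090,000 L.
[OCl⁻]/[HOCl] = 10^(pH − pKa) = 10^(7.21 − 7.58) = 0.4266; fraction as HOCl = 1/(1 + 0.4266) = 0.701.
Free chlorine required for 2.42 ppm HOCl: 2.42 / 0.701 = 3.452 ppm.
FC to add: 3.452 − 0.5 = 2.952 mg/L as Cl₂.
Cl₂ equivalent: 2.952 mg/L × 2,090,000 L = 6170 g.
Product at 12.7% available Cl: 6170 / 0.127 = 48,590 g.
Volume: 48,590 g ÷ 1.1 g/mL = 44,170 mL.

44.2 L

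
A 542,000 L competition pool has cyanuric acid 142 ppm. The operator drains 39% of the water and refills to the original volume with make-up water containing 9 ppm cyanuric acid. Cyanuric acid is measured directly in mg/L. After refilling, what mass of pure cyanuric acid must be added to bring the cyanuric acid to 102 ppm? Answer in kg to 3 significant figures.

6.43 kg

After draining 39% and refilling: 142 × 0.61 + 9 × 0.39 = 90.13 ppm.
Deficit to target: 102 − 90.13 = 11.87 mg/L.
Mass: 11.87 mg/L × 542,000 L = 6434 g cyanuric acid.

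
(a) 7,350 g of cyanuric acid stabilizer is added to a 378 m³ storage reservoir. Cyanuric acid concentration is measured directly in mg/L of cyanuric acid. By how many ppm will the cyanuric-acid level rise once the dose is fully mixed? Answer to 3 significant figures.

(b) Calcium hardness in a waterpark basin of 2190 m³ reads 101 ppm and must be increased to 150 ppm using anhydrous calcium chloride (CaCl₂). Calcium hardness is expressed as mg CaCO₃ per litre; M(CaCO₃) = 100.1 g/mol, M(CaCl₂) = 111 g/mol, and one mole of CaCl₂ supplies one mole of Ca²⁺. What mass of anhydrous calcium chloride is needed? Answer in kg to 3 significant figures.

(a) Volume: 378 m³ = 378,000 L.
(a) Rise: 7,350 g / 378,000 L × 1000 = 19.44 mg/L.

(b) Volume: 2190 m³ = 2,190,000 L.
(b) Hardness to add: (150 − 101) = 49 mg/L as CaCO₃ × 2,190,000 L = 107,300 g as CaCO₃.
(b) Moles of Ca²⁺ (1 mol Ca²⁺ ≡ 1 mol CaCO₃): 107,300 / 100.1 g/mol = 1072 mol.
(b) Mass of CaCl₂: 1072 × 111 = 119,000 g.

(a) 19.4 ppm; (b) 119 kg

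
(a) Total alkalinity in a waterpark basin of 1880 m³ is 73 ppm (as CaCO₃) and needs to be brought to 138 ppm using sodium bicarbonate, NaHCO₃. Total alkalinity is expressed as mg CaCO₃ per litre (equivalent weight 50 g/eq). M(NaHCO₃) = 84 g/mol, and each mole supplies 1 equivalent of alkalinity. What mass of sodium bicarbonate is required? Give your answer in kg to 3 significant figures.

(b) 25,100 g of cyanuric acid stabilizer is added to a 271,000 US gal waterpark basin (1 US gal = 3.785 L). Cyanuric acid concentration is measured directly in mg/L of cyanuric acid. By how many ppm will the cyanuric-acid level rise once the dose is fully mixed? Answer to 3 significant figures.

(a) 205 kg; (b) 24.5 ppm

(a) Volume: 1880 m³ = 1,880,000 L.
(a) Alkalinity to add: (138 − 73) = 65 mg/L as CaCO₃ × 1,880,000 L = 122,200 g as CaCO₃.
(a) Equivalents: 122,200 g ÷ 50 g/eq = 2444 eq.
(a) NaHCO₃ supplies 1 eq per mole → 2444 mol.
(a) Mass: 2444 mol × 84 g/mol = 205,300 g.

(b) Volume: 271,000 US gal × 3.785 L/gal = 1,025,735 L.
(b) Rise: 25,100 g / 1,025,735 L × 1000 = 24.47 mg/L.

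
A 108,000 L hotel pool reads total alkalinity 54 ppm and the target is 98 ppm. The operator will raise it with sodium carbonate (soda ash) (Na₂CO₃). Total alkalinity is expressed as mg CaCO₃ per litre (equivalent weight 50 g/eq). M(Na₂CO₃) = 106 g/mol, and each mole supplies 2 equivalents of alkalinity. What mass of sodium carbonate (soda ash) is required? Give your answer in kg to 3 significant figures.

5.04 kg

Alkalinity to add: (98 − 54) = 44 mg/L as CaCO₃ × 108,000 L = 4752 g as CaCO₃.
Equivalents: 4752 g ÷ 50 g/eq = 95.04 eq.
Each mole of Na₂CO₃ supplies 2 eq, so 95.04 / 2 = 47.52 mol.
Mass: 47.52 mol × 106 g/mol = 5037 g.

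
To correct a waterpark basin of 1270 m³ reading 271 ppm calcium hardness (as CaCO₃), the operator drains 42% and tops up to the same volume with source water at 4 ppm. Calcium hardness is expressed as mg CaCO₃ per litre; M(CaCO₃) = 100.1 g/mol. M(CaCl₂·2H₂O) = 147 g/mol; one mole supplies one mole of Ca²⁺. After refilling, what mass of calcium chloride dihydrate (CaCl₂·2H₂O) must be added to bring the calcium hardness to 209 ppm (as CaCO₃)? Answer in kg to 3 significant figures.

93.5 kg

Volume: 1270 m³ = 1,270,000 L.
After draining 42% and refilling: 271 × 0.58 + 4 × 0.42 = 158.86 ppm.
Deficit to target: 209 − 158.86 = 50.14 mg/L.
As CaCO₃: 50.14 mg/L × 1,270,000 L = 63,680 g; ÷ 100.1 = 636.1 mol Ca²⁺.
Mass: 636.1 × 147 = 93,510 g.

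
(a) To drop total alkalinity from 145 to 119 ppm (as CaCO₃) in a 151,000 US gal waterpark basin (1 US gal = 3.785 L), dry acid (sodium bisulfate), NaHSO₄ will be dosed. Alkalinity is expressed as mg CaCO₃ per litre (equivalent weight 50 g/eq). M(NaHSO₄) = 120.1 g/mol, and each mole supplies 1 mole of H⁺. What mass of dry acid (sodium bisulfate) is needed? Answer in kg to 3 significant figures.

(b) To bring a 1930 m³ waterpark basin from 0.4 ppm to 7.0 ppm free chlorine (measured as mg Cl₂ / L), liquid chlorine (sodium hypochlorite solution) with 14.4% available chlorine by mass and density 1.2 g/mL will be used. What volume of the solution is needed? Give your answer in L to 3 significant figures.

(a) 35.7 kg; (b) 73.7 L

(a) Volume: 151,000 US gal × 3.785 L/gal = 571,535 L.
(a) Alkalinity to neutralize: (145 − 119) = 26 mg/L as CaCO₃ × 571,535 L = 14,860 g as CaCO₃.
(a) Equivalents of H⁺ required: 14,860 ÷ 50 g/eq = 297.2 eq = 297.2 mol NaHSO₄.
(a) Mass of NaHSO₄: 297.2 × 120.1 = 35,690 g.

(b) Volume: 1930 m³ = 1,930,000 L.
(b) Chlorine deficit: 7.0 − 0.4 = 6.6 ppm = 6.6 mg/L as Cl₂.
(b) Cl₂ equivalent needed: 6.6 mg/L × 1,930,000 L = 12,740,000 mg = 12,740 g.
(b) Product at 14.4% available chlorine: 12,740 / 0.144 = 88,460 g.
(b) Volume at density 1.2 g/mL: 88,460 g ÷ 1.2 g/mL = 73,720 mL.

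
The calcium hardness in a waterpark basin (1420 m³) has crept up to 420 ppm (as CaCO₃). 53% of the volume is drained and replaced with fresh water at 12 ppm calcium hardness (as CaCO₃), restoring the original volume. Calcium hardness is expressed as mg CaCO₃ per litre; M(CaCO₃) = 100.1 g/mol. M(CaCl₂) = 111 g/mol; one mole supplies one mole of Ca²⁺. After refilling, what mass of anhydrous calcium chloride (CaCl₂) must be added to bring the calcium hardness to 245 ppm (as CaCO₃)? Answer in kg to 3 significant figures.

64.9 kg

Volume: 1420 m³ = 1,420,000 L.
After draining 53% and refilling: 420 × 0.47 + 12 × 0.53 = 203.76 ppm.
Deficit to target: 245 − 203.76 = 41.24 mg/L.
As CaCO₃: 41.24 mg/L × 1,420,000 L = 58,560 g; ÷ 100.1 = 585 mol Ca²⁺.
Mass: 585 × 111 = 64,940 g.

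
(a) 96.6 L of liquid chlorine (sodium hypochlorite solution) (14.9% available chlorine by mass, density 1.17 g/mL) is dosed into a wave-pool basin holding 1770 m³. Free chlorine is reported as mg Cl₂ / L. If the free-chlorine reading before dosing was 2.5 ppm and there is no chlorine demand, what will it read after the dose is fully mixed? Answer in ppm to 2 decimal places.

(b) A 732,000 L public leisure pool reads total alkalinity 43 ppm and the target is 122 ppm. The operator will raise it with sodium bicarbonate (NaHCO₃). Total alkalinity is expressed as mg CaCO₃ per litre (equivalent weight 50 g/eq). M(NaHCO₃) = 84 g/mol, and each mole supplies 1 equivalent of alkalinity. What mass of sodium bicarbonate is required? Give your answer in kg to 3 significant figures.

(a) 12.01 ppm; (b) 97.2 kg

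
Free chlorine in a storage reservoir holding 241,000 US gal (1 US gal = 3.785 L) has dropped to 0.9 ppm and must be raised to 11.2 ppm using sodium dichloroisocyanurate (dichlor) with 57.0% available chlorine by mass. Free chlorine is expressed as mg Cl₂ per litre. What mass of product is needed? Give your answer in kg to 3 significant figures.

16.5 kg

Volume: 241,000 US gal × 3.785 L/gal = 912,185 L.
Chlorine deficit: 11.2 − 0.9 = 10.3 ppm = 10.3 mg/L as Cl₂.
Cl₂ equivalent needed: 10.3 mg/L × 912,185 L = 9,396,000 mg = 9396 g.
Product at 57.0% available chlorine: 9396 / 0.57 = 16,480 g.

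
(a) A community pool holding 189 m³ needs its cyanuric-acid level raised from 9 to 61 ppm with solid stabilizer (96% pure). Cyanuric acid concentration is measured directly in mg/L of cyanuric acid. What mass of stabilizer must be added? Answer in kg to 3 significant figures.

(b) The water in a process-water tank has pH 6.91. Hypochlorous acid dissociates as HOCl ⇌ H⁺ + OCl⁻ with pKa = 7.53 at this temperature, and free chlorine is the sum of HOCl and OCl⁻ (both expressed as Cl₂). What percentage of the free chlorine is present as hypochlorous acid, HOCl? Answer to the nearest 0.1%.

(a) 10.2 kg; (b) 80.7%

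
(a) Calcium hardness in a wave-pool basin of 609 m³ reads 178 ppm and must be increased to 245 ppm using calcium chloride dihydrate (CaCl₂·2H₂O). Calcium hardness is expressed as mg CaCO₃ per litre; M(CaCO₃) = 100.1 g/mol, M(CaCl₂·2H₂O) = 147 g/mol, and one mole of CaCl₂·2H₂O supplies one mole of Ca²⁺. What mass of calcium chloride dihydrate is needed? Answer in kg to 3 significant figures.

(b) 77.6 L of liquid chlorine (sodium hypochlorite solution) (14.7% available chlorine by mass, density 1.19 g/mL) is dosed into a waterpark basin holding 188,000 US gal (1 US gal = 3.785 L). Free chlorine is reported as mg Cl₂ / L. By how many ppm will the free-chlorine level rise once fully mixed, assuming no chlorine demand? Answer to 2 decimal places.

(a) 59.9 kg; (b) 19.08 ppm

(a) Volume: 609 m³ = 609,000 L.
(a) Hardness to add: (245 − 178) = 67 mg/L as CaCO₃ × 609,000 L = 40,800 g as CaCO₃.
(a) Moles of Ca²⁺ (1 mol Ca²⁺ ≡ 1 mol CaCO₃): 40,800 / 100.1 g/mol = 407.6 mol.
(a) Mass of CaCl₂·2H₂O: 407.6 × 147 = 59,920 g.

(b) Volume: 188,000 US gal × 3.785 L/gal = 711,580 L.
(b) Mass of solution: 77.6 L × 1000 mL/L × 1.19 g/mL = 92,340 g.
(b) Available chlorine delivered: 92,340 g × 0.147 = 13,570 g as Cl₂.
(b) Concentration rise: 13,570 g / 711,580 L = 19.08 mg/L = 19.08 ppm.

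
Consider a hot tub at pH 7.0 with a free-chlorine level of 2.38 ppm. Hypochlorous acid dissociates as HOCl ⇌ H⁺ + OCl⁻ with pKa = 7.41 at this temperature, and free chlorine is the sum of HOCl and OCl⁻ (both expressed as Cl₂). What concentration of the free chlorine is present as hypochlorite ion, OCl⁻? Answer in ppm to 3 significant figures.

[OCl⁻]/[HOCl] = 10^(pH − pKa) = 10^(7.0 − 7.41) = 10^-0.41 = 0.389.
Fraction as HOCl = 1 / (1 + 0.389) = 0.7199.
OCl⁻ = (1 − 0.7199) × 2.38 ppm = 0.6666 ppm.

0.667 ppm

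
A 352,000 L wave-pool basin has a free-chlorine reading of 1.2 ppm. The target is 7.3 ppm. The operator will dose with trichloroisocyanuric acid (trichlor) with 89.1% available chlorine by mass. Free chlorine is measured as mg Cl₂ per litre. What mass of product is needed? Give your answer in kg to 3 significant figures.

2.41 kg

Chlorine deficit: 7.3 − 1.2 = 6.1 ppm = 6.1 mg/L as Cl₂.
Cl₂ equivalent needed: 6.1 mg/L × 352,000 L = 2,147,000 mg = 2147 g.
Product at 89.1% available chlorine: 2147 / 0.891 = 2410 g.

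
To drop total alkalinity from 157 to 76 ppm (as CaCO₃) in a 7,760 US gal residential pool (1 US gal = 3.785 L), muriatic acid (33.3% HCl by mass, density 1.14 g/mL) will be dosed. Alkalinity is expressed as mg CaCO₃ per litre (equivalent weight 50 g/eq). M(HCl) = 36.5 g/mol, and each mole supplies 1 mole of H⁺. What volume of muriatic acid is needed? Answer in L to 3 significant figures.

Volume: 7,760 US gal × 3.785 L/gal = 29,372 L.
Alkalinity to neutralize: (157 − 76) = 81 mg/L as CaCO₃ × 29,372 L = 2379 g as CaCO₃.
Equivalents of H⁺ required: 2379 ÷ 50 g/eq = 47.58 eq = 47.58 mol HCl.
Mass of HCl: 47.58 × 36.5 = 1737 g.
Mass of 33.3% solution: 1737 / 0.333 = 5215 g.
Volume: 5215 g ÷ 1.14 g/mL = 4575 mL.

4.57 L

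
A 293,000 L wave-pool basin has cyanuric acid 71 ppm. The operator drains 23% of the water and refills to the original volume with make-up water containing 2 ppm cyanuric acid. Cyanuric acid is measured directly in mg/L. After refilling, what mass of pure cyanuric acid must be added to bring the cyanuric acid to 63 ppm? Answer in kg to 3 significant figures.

After draining 23% and refilling: 71 × 0.77 + 2 × 0.23 = 55.13 ppm.
Deficit to target: 63 − 55.13 = 7.87 mg/L.
Mass: 7.87 mg/L × 293,000 L = 2306 g cyanuric acid.

2.31 kg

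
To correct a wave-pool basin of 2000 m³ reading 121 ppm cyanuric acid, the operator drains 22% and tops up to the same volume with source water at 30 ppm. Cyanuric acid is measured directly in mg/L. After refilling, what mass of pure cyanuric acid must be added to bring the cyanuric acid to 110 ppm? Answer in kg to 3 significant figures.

Volume: 2000 m³ = 2,000,000 L.
After draining 22% and refilling: 121 × 0.78 + 30 × 0.22 = 100.98 ppm.
Deficit to target: 110 − 100.98 = 9.02 mg/L.
Mass: 9.02 mg/L × 2,000,000 L = 18,040 g cyanuric acid.

18.0 kg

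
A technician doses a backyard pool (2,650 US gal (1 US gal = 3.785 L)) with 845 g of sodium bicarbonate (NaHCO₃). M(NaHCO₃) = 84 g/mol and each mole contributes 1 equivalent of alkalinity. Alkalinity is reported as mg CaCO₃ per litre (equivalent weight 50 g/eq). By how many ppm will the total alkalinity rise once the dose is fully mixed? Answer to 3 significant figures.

50.1 ppm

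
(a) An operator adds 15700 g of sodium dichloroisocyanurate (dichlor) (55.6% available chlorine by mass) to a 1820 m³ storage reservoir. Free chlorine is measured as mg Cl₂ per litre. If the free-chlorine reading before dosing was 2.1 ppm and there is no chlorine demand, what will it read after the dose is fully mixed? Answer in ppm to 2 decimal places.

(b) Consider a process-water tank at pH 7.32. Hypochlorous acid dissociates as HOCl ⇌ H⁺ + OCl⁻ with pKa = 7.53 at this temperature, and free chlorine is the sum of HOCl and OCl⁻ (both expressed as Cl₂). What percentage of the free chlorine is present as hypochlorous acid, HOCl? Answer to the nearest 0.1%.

(a) 6.90 ppm; (b) 61.9%

(a) Volume: 1820 m³ = 1,820,000 L.
(a) Available chlorine delivered: 15,700 g × 0.556 = 8729 g as Cl₂.
(a) Concentration rise: 8729 g / 1,820,000 L = 4.796 mg/L = 4.80 ppm.
(a) Final FC: 2.1 + 4.80 = 6.90 ppm.

(b) [OCl⁻]/[HOCl] = 10^(pH − pKa) = 10^(7.32 − 7.53) = 10^-0.21 = 0.6166.
(b) Fraction as HOCl = 1 / (1 + 0.6166) = 0.6186.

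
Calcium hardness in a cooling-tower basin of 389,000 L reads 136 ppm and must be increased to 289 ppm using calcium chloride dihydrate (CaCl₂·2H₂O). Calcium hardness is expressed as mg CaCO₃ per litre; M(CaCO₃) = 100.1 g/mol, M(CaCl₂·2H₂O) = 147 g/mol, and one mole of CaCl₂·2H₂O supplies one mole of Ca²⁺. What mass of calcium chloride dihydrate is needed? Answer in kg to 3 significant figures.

Hardness to add: (289 − 136) = 153 mg/L as CaCO₃ × 389,000 L = 59,520 g as CaCO₃.
Moles of Ca²⁺ (1 mol Ca²⁺ ≡ 1 mol CaCO₃): 59,520 / 100.1 g/mol = 594.6 mol.
Mass of CaCl₂·2H₂O: 594.6 × 147 = 87,400 g.

87.4 kg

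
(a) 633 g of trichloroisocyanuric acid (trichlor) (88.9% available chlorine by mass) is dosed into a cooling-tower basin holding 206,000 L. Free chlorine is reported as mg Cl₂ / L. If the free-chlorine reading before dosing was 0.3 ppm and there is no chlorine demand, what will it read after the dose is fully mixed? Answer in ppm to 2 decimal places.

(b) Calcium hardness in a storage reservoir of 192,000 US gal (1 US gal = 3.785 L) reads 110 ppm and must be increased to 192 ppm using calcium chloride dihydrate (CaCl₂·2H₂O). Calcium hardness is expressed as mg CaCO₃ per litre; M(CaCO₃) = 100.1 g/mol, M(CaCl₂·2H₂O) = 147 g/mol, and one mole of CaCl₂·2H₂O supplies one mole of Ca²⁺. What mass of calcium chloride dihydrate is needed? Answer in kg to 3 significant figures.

(a) 3.03 ppm; (b) 87.5 kg

(a) Available chlorine delivered: 633 g × 0.889 = 562.7 g as Cl₂.
(a) Concentration rise: 562.7 g / 206,000 L = 2.732 mg/L = 2.73 ppm.
(a) Final FC: 0.3 + 2.73 = 3.03 ppm.

(b) Volume: 192,000 US gal × 3.785 L/gal = 726,720 L.
(b) Hardness to add: (192 − 110) = 82 mg/L as CaCO₃ × 726,720 L = 59,590 g as CaCO₃.
(b) Moles of Ca²⁺ (1 mol Ca²⁺ ≡ 1 mol CaCO₃): 59,590 / 100.1 g/mol = 595.3 mol.
(b) Mass of CaCl₂·2H₂O: 595.3 × 147 = 87,510 g.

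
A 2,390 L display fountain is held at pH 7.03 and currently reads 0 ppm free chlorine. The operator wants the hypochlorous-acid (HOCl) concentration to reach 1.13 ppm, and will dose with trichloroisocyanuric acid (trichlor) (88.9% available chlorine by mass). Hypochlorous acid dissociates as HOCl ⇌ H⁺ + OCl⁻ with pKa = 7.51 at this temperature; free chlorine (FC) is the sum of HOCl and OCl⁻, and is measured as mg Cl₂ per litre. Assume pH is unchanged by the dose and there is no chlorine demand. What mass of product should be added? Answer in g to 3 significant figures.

4.04 g

[OCl⁻]/[HOCl] = 10^(pH − pKa) = 10^(7.03 − 7.51) = 0.3311; fraction as HOCl = 1/(1 + 0.3311) = 0.7512.
Free chlorine required for 1.13 ppm HOCl: 1.13 / 0.7512 = 1.504 ppm.
FC to add: 1.504 − 0 = 1.504 mg/L as Cl₂.
Cl₂ equivalent: 1.504 mg/L × 2,390 L = 3.595 g.
Product at 88.9% available Cl: 3.595 / 0.889 = 4.044 g.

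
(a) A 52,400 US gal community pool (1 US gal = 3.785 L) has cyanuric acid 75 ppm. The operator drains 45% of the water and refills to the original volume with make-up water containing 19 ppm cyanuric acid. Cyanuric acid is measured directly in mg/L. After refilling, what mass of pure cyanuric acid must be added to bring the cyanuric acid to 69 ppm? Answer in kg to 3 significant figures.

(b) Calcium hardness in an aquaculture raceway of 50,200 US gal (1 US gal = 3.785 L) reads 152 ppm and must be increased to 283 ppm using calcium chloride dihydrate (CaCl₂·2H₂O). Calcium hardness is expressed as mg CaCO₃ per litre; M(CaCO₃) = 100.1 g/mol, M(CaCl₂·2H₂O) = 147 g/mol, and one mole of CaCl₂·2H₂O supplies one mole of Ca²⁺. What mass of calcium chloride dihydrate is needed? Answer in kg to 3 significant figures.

(a) 3.81 kg; (b) 36.6 kg

(a) Volume: 52,400 US gal × 3.785 L/gal = 198,334 L.
(a) After draining 45% and refilling: 75 × 0.55 + 19 × 0.45 = 49.8 ppm.
(a) Deficit to target: 69 − 49.8 = 19.2 mg/L.
(a) Mass: 19.2 mg/L × 198,334 L = 3808 g cyanuric acid.

(b) Volume: 50,200 US gal × 3.785 L/gal = 190,007 L.
(b) Hardness to add: (283 − 152) = 131 mg/L as CaCO₃ × 190,007 L = 24,890 g as CaCO₃.
(b) Moles of Ca²⁺ (1 mol Ca²⁺ ≡ 1 mol CaCO₃): 24,890 / 100.1 g/mol = 248.7 mol.
(b) Mass of CaCl₂·2H₂O: 248.7 × 147 = 36,550 g.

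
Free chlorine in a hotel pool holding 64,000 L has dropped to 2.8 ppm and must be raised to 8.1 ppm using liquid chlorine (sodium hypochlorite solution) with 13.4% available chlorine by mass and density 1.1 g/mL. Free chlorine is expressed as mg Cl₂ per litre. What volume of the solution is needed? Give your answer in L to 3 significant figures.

2.30 L

Chlorine deficit: 8.1 − 2.8 = 5.3 ppm = 5.3 mg/L as Cl₂.
Cl₂ equivalent needed: 5.3 mg/L × 64,000 L = 339,200 mg = 339.2 g.
Product at 13.4% available chlorine: 339.2 / 0.134 = 2531 g.
Volume at density 1.1 g/mL: 2531 g ÷ 1.1 g/mL = 2301 mL.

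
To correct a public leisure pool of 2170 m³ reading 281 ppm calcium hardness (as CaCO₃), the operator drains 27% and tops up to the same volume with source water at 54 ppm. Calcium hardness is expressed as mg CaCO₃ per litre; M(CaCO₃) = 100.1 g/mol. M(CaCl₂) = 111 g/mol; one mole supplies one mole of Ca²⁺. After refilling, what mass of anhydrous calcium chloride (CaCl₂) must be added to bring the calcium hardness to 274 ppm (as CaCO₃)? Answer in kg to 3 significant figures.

131 kg

Volume: 2170 m³ = 2,170,000 L.
After draining 27% and refilling: 281 × 0.73 + 54 × 0.27 = 219.71 ppm.
Deficit to target: 274 − 219.71 = 54.29 mg/L.
As CaCO₃: 54.29 mg/L × 2,170,000 L = 117,800 g; ÷ 100.1 = 1177 mol Ca²⁺.
Mass: 1177 × 111 = 130,600 g.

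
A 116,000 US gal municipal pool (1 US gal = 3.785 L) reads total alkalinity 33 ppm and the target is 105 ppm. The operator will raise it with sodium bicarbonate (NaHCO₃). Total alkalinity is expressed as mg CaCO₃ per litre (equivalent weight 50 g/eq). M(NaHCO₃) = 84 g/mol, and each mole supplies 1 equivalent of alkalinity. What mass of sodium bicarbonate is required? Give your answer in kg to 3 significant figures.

Volume: 116,000 US gal × 3.785 L/gal = 439,060 L.
Alkalinity to add: (105 − 33) = 72 mg/L as CaCO₃ × 439,060 L = 31,610 g as CaCO₃.
Equivalents: 31,610 g ÷ 50 g/eq = 632.2 eq.
NaHCO₃ supplies 1 eq per mole → 632.2 mol.
Mass: 632.2 mol × 84 g/mol = 53,110 g.

53.1 kg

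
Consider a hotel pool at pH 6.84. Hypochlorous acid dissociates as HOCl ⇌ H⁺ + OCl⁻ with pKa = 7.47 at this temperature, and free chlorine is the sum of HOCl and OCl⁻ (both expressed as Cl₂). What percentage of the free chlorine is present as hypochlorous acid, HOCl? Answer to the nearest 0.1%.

81.0%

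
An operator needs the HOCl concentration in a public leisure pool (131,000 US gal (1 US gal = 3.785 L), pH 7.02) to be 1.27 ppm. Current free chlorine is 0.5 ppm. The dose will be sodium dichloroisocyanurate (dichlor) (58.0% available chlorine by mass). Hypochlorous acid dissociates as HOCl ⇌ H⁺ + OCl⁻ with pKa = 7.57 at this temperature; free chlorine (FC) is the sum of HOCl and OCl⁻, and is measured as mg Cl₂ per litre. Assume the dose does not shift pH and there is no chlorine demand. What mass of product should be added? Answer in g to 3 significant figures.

Volume: 131,000 US gal × 3.785 L/gal = 495,835 L.
[OCl⁻]/[HOCl] = 10^(pH − pKa) = 10^(7.02 − 7.57) = 0.2818; fraction as HOCl = 1/(1 + 0.2818) = 0.7801.
Free chlorine required for 1.27 ppm HOCl: 1.27 / 0.7801 = 1.628 ppm.
FC to add: 1.628 − 0.5 = 1.128 mg/L as Cl₂.
Cl₂ equivalent: 1.128 mg/L × 495,835 L = 559.3 g.
Product at 58.0% available Cl: 559.3 / 0.58 = 964.3 g.

964 g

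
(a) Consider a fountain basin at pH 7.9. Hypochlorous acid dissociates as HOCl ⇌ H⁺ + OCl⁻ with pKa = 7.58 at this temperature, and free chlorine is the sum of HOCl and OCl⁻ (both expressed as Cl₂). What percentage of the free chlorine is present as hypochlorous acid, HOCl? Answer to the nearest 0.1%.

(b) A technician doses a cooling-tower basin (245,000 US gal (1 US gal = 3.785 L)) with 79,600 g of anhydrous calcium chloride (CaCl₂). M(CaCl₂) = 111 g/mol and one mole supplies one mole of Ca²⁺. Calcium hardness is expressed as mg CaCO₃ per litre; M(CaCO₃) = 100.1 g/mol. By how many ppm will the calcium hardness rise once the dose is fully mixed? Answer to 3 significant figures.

(a) 32.4%; (b) 77.4 ppm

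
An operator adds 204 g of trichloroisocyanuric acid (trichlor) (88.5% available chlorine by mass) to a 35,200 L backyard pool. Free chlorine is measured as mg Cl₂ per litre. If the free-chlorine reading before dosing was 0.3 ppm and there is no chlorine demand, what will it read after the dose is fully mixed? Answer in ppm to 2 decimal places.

Available chlorine delivered: 204 g × 0.885 = 180.5 g as Cl₂.
Concentration rise: 180.5 g / 35,200 L = 5.129 mg/L = 5.13 ppm.
Final FC: 0.3 + 5.13 = 5.43 ppm.

5.43 ppm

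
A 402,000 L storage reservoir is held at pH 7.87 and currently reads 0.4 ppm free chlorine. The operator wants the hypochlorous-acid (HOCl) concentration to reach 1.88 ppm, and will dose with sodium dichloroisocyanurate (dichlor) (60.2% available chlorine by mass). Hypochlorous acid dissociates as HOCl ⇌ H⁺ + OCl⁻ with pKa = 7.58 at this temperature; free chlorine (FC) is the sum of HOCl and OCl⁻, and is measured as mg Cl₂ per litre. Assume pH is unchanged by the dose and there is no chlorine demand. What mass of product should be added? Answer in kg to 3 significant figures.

3.44 kg

[OCl⁻]/[HOCl] = 10^(pH − pKa) = 10^(7.87 − 7.58) = 1.95; fraction as HOCl = 1/(1 + 1.95) = 0.339.
Free chlorine required for 1.88 ppm HOCl: 1.88 / 0.339 = 5.546 ppm.
FC to add: 5.546 − 0.4 = 5.146 mg/L as Cl₂.
Cl₂ equivalent: 5.146 mg/L × 402,000 L = 2069 g.
Product at 60.2% available Cl: 2069 / 0.602 = 3436 g.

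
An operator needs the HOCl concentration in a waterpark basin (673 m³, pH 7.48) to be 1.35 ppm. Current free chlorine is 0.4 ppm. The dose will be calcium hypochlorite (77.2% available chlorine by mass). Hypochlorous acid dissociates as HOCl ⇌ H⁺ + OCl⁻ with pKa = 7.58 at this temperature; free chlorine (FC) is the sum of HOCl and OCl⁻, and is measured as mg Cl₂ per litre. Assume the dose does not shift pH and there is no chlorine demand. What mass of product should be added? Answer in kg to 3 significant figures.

1.76 kg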